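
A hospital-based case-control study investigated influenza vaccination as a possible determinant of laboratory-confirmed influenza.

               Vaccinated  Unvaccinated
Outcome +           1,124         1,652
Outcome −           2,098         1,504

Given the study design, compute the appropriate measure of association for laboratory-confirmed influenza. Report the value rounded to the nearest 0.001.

0.488

Reading the table with exposure as columns: a = 1124 (Vaccinated, case), b = 2098 (Vaccinated, non-case), c = 1652 (Unvaccinated, case), d = 1504.
This is a hospital-based case-control study: participants were sampled on outcome status, so risks in the source population cannot be estimated directly — relative risk is not valid here. The odds ratio is the appropriate measure.
OR = (a·d)/(b·c) = (1124 × 1504) / (2098 × 1652) = 1690496 / 3465896 = 0.48775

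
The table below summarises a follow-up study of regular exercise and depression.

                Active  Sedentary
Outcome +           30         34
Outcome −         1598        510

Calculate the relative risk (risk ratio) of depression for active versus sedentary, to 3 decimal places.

0.295

Reading the table with exposure as columns: a = 30 (Active, case), b = 1598 (Active, non-case), c = 34 (Sedentary, case), d = 510.
Risk in exposed = 30/1628 = 0.01843; risk in unexposed = 34/544 = 0.06250.
RR = 0.01843 / 0.06250 = 0.29484
The risk is 71% lower among the exposed than among the unexposed.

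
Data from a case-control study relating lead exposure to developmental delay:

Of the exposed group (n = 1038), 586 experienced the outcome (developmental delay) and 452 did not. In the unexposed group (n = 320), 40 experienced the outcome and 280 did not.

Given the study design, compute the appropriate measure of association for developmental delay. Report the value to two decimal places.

From the description: a = 586, b = 452, c = 40, d = 280.
This is a case-control study: participants were sampled on outcome status, so risks in the source population cannot be estimated directly — relative risk is not valid here. The odds ratio is the appropriate measure.
OR = (a·d)/(b·c) = (586 × 280) / (452 × 40) = 164080 / 18080 = 9.07522

9.08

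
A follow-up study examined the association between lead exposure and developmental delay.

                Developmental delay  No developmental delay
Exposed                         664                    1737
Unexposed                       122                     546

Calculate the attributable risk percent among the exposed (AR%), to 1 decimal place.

Cells: a = 664, b = 1737, c = 122, d = 546.
Risk in exposed = 664/2401 = 0.27655; risk in unexposed = 122/668 = 0.18263.
RR = 0.27655/0.18263 = 1.51423
AR% = (RR − 1)/RR × 100 = (1.51423 − 1)/1.51423 × 100 = 33.9599%

34.0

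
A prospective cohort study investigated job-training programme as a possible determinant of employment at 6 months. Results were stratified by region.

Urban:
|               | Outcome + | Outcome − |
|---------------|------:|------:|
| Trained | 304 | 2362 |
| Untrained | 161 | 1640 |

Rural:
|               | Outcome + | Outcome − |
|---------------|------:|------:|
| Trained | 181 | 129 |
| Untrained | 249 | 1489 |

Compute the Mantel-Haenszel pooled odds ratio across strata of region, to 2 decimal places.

2.41

OR_MH = Σ(aᵢdᵢ/nᵢ) / Σ(bᵢcᵢ/nᵢ), where nᵢ is the stratum total.
Stratum 1 (Urban): n = 4467; a·d/n = 304·1640/4467 = 111.6096; b·c/n = 2362·161/4467 = 85.1314
Stratum 2 (Rural): n = 2048; a·d/n = 181·1489/2048 = 131.5962; b·c/n = 129·249/2048 = 15.6841
OR_MH = (111.6096 + 131.5962) / (85.1314 + 15.6841) = 243.2058 / 100.8155 = 2.41238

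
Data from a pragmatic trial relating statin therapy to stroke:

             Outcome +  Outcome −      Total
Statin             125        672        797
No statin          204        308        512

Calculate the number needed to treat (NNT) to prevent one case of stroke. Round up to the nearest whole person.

5

Risk in treated group = 125/797 = 0.15684; risk in control = 204/512 = 0.39844.
Absolute risk reduction = 0.39844 − 0.15684 = 0.24160
NNT = 1 / ARR = 1 / 0.24160 = 4.139 → round up → 5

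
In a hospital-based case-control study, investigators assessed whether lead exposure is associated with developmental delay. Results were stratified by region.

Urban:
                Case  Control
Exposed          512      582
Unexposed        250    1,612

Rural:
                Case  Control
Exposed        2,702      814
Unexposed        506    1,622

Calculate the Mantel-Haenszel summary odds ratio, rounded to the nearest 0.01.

OR_MH = Σ(aᵢdᵢ/nᵢ) / Σ(bᵢcᵢ/nᵢ), where nᵢ is the stratum total.
Stratum 1 (Urban): n = 2956; a·d/n = 512·1612/2956 = 279.2097; b·c/n = 582·250/2956 = 49.2219
Stratum 2 (Rural): n = 5644; a·d/n = 2702·1622/5644 = 776.5138; b·c/n = 814·506/5644 = 72.9773
OR_MH = (279.2097 + 776.5138) / (49.2219 + 72.9773) = 1055.7236 / 122.1992 = 8.63936

8.64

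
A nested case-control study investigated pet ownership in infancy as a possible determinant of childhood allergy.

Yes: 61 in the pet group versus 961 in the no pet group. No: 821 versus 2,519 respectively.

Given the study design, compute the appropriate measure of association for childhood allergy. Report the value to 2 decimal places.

From the description: a = 61, b = 821, c = 961, d = 2519.
This is a nested case-control study: participants were sampled on outcome status, so risks in the source population cannot be estimated directly — relative risk is not valid here. The odds ratio is the appropriate measure.
OR = (a·d)/(b·c) = (61 × 2519) / (821 × 961) = 153659 / 788981 = 0.19476

0.19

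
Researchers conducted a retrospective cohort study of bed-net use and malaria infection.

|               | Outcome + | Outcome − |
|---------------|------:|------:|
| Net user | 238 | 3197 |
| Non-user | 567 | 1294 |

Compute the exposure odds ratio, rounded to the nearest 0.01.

0.17

Cells: a = 238, b = 3197, c = 567, d = 1294.
OR = (a·d)/(b·c) = (238 × 1294) / (3197 × 567) = 307972 / 1812699 = 0.16990
Exposure is associated with lower odds of malaria infection (OR = 0.17 < 1).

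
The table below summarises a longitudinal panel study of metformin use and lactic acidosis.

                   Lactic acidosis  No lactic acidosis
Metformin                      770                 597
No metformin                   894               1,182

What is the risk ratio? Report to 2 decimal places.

1.31

Cells: a = 770, b = 597, c = 894, d = 1182.
Risk in exposed = 770/1367 = 0.56328; risk in unexposed = 894/2076 = 0.43064.
RR = 0.56328 / 0.43064 = 1.30801
The risk among the exposed is 1.31 times that among the unexposed.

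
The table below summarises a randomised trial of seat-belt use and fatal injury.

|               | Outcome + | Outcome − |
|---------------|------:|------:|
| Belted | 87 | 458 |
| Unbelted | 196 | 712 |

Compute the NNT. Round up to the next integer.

18

Risk in treated group = 87/545 = 0.15963; risk in control = 196/908 = 0.21586.
Absolute risk reduction = 0.21586 − 0.15963 = 0.05623
NNT = 1 / ARR = 1 / 0.05623 = 17.785 → round up → 18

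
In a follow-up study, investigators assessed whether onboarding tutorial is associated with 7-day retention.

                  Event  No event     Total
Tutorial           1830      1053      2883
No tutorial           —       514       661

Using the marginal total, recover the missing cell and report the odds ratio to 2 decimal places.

The missing cell is in the unexposed row: 661 − 514 = 147.
So a = 1830, b = 1053, c = 147, d = 514.
OR = (a·d)/(b·c) = (1830 × 514) / (1053 × 147) = 940620 / 154791 = 6.07671

6.08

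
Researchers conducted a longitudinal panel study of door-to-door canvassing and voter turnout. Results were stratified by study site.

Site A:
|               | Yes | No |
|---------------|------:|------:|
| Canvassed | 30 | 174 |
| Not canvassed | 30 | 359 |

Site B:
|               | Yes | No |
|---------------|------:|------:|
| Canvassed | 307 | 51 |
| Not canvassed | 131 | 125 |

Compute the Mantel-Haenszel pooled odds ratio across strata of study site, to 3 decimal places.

OR_MH = Σ(aᵢdᵢ/nᵢ) / Σ(bᵢcᵢ/nᵢ), where nᵢ is the stratum total.
Stratum 1 (Site A): n = 593; a·d/n = 30·359/593 = 18.1619; b·c/n = 174·30/593 = 8.8027
Stratum 2 (Site B): n = 614; a·d/n = 307·125/614 = 62.5000; b·c/n = 51·131/614 = 10.8811
OR_MH = (18.1619 + 62.5000) / (8.8027 + 10.8811) = 80.6619 / 19.6838 = 4.09788

4.098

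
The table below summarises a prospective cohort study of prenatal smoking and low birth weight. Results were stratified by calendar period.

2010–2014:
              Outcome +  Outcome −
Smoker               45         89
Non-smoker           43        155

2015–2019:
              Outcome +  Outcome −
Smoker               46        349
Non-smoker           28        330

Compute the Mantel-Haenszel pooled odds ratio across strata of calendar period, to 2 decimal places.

OR_MH = Σ(aᵢdᵢ/nᵢ) / Σ(bᵢcᵢ/nᵢ), where nᵢ is the stratum total.
Stratum 1 (2010–2014): n = 332; a·d/n = 45·155/332 = 21.0090; b·c/n = 89·43/332 = 11.5271
Stratum 2 (2015–2019): n = 753; a·d/n = 46·330/753 = 20.1594; b·c/n = 349·28/753 = 12.9774
OR_MH = (21.0090 + 20.1594) / (11.5271 + 12.9774) = 41.1684 / 24.5045 = 1.68003

1.68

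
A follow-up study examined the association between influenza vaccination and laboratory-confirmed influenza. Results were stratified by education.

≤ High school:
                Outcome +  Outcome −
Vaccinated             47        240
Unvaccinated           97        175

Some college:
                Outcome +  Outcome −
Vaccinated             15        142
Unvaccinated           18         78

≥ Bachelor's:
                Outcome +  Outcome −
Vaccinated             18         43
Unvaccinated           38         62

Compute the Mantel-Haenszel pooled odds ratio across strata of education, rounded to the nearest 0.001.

0.424

OR_MH = Σ(aᵢdᵢ/nᵢ) / Σ(bᵢcᵢ/nᵢ), where nᵢ is the stratum total.
Stratum 1 (≤ High school): n = 559; a·d/n = 47·175/559 = 14.7138; b·c/n = 240·97/559 = 41.6458
Stratum 2 (Some college): n = 253; a·d/n = 15·78/253 = 4.6245; b·c/n = 142·18/253 = 10.1028
Stratum 3 (≥ Bachelor's): n = 161; a·d/n = 18·62/161 = 6.9317; b·c/n = 43·38/161 = 10.1491
OR_MH = (14.7138 + 4.6245 + 6.9317) / (41.6458 + 10.1028 + 10.1491) = 26.2700 / 61.8976 = 0.42441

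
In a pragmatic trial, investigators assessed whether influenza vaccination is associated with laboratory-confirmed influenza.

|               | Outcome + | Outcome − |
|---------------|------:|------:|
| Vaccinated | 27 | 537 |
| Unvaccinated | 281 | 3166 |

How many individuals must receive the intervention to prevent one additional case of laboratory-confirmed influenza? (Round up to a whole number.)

30

Risk in treated group = 27/564 = 0.04787; risk in control = 281/3447 = 0.08152.
Absolute risk reduction = 0.08152 − 0.04787 = 0.03365
NNT = 1 / ARR = 1 / 0.03365 = 29.720 → round up → 30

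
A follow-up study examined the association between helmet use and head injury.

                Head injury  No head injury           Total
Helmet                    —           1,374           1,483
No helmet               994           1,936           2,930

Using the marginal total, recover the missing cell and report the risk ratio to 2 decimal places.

The missing cell is in the exposed row: 1483 − 1374 = 109.
So a = 109, b = 1374, c = 994, d = 1936.
RR = [a/(a+b)] / [c/(c+d)] = (109/1483) / (994/2930) = 0.07350/0.33925 = 0.21665

0.22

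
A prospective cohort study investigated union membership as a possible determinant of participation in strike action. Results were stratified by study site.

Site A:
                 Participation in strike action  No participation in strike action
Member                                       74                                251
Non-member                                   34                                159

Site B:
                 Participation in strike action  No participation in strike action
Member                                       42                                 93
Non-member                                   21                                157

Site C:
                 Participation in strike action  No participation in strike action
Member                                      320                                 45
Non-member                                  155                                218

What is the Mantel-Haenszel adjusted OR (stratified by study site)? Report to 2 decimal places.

OR_MH = Σ(aᵢdᵢ/nᵢ) / Σ(bᵢcᵢ/nᵢ), where nᵢ is the stratum total.
Stratum 1 (Site A): n = 518; a·d/n = 74·159/518 = 22.7143; b·c/n = 251·34/518 = 16.4749
Stratum 2 (Site B): n = 313; a·d/n = 42·157/313 = 21.0671; b·c/n = 93·21/313 = 6.2396
Stratum 3 (Site C): n = 738; a·d/n = 320·218/738 = 94.5257; b·c/n = 45·155/738 = 9.4512
OR_MH = (22.7143 + 21.0671 + 94.5257) / (16.4749 + 6.2396 + 9.4512) = 138.3071 / 32.1657 = 4.29983

4.30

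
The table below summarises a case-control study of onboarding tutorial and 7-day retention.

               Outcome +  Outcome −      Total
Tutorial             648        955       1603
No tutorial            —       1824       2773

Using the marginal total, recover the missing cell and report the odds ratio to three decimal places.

1.304

The missing cell is in the unexposed row: 2773 − 1824 = 949.
So a = 648, b = 955, c = 949, d = 1824.
OR = (a·d)/(b·c) = (648 × 1824) / (955 × 949) = 1181952 / 906295 = 1.30416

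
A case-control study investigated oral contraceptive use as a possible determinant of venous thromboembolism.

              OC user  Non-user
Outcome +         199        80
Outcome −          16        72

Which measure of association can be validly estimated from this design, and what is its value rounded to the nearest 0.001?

11.194

Reading the table with exposure as columns: a = 199 (OC user, case), b = 16 (OC user, non-case), c = 80 (Non-user, case), d = 72.
This is a case-control study: participants were sampled on outcome status, so risks in the source population cannot be estimated directly — relative risk is not valid here. The odds ratio is the appropriate measure.
OR = (a·d)/(b·c) = (199 × 72) / (16 × 80) = 14328 / 1280 = 11.19375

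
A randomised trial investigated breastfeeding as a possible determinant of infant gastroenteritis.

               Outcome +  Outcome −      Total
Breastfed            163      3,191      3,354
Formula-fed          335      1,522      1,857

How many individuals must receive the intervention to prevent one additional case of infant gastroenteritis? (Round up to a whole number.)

8

Risk in treated group = 163/3354 = 0.04860; risk in control = 335/1857 = 0.18040.
Absolute risk reduction = 0.18040 − 0.04860 = 0.13180
NNT = 1 / ARR = 1 / 0.13180 = 7.587 → round up → 8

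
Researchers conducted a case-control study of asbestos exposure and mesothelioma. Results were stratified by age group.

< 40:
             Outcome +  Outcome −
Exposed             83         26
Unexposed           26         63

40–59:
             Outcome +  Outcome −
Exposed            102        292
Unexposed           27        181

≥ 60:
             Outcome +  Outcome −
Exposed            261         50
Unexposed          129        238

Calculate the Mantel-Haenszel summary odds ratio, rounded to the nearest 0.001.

OR_MH = Σ(aᵢdᵢ/nᵢ) / Σ(bᵢcᵢ/nᵢ), where nᵢ is the stratum total.
Stratum 1 (< 40): n = 198; a·d/n = 83·63/198 = 26.4091; b·c/n = 26·26/198 = 3.4141
Stratum 2 (40–59): n = 602; a·d/n = 102·181/602 = 30.6678; b·c/n = 292·27/602 = 13.0963
Stratum 3 (≥ 60): n = 678; a·d/n = 261·238/678 = 91.6195; b·c/n = 50·129/678 = 9.5133
OR_MH = (26.4091 + 30.6678 + 91.6195) / (3.4141 + 13.0963 + 9.5133) = 148.6963 / 26.0238 = 5.71387

5.714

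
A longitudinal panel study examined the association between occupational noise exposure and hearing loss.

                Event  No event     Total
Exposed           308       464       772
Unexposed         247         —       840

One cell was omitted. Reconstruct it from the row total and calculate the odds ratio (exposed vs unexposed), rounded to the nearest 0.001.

1.594

The missing cell is in the unexposed row: 840 − 247 = 593.
So a = 308, b = 464, c = 247, d = 593.
OR = (a·d)/(b·c) = (308 × 593) / (464 × 247) = 182644 / 114608 = 1.59364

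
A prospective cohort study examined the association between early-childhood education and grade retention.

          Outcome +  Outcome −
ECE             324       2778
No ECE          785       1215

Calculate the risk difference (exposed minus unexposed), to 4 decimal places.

Cells: a = 324, b = 2778, c = 785, d = 1215.
Risk in exposed = 324/3102 = 0.104449; risk in unexposed = 785/2000 = 0.392500.
Risk difference = 0.104449 − 0.392500 = -0.288051

-0.2881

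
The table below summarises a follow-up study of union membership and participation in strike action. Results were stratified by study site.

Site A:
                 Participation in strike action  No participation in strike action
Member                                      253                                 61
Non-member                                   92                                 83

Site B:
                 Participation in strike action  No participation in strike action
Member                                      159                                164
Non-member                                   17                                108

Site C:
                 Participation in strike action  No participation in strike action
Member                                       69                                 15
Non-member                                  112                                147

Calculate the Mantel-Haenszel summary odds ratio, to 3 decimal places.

OR_MH = Σ(aᵢdᵢ/nᵢ) / Σ(bᵢcᵢ/nᵢ), where nᵢ is the stratum total.
Stratum 1 (Site A): n = 489; a·d/n = 253·83/489 = 42.9427; b·c/n = 61·92/489 = 11.4765
Stratum 2 (Site B): n = 448; a·d/n = 159·108/448 = 38.3304; b·c/n = 164·17/448 = 6.2232
Stratum 3 (Site C): n = 343; a·d/n = 69·147/343 = 29.5714; b·c/n = 15·112/343 = 4.8980
OR_MH = (42.9427 + 38.3304 + 29.5714) / (11.4765 + 6.2232 + 4.8980) = 110.8445 / 22.5977 = 4.90513

4.905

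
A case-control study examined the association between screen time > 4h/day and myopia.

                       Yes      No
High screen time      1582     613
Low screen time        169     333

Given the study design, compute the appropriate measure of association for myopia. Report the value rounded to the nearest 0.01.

Cells: a = 1582, b = 613, c = 169, d = 333.
This is a case-control study: participants were sampled on outcome status, so risks in the source population cannot be estimated directly — relative risk is not valid here. The odds ratio is the appropriate measure.
OR = (a·d)/(b·c) = (1582 × 333) / (613 × 169) = 526806 / 103597 = 5.08515

5.09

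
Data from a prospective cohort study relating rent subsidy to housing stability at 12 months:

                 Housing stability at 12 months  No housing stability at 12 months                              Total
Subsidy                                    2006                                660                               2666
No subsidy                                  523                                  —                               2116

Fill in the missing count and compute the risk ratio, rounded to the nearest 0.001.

3.044

The missing cell is in the unexposed row: 2116 − 523 = 1593.
So a = 2006, b = 660, c = 523, d = 1593.
RR = [a/(a+b)] / [c/(c+d)] = (2006/2666) / (523/2116) = 0.75244/0.24716 = 3.04428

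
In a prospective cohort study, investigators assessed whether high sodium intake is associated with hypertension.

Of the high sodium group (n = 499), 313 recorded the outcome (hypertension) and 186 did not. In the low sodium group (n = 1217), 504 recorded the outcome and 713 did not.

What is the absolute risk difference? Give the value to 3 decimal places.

From the description: a = 313, b = 186, c = 504, d = 713.
Risk in exposed = 313/499 = 0.627255; risk in unexposed = 504/1217 = 0.414133.
Risk difference = 0.627255 − 0.414133 = 0.213121

0.213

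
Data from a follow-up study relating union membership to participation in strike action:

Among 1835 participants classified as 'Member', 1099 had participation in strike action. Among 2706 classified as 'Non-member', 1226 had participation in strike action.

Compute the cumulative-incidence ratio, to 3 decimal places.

From the description: a = 1099, b = 736, c = 1226, d = 1480.
Risk in exposed = 1099/1835 = 0.59891; risk in unexposed = 1226/2706 = 0.45307.
RR = 0.59891 / 0.45307 = 1.32190
The risk among the exposed is 1.32 times that among the unexposed.

1.322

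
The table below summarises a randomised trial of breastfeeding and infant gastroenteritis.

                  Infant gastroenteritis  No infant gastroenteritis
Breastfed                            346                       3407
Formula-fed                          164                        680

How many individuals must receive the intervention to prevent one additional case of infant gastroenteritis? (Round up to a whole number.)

Risk in treated group = 346/3753 = 0.09219; risk in control = 164/844 = 0.19431.
Absolute risk reduction = 0.19431 − 0.09219 = 0.10212
NNT = 1 / ARR = 1 / 0.10212 = 9.792 → round up → 10

10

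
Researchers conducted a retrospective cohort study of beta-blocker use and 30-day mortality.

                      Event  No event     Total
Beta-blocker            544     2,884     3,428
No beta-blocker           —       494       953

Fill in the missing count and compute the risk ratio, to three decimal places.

0.329

The missing cell is in the unexposed row: 953 − 494 = 459.
So a = 544, b = 2884, c = 459, d = 494.
RR = [a/(a+b)] / [c/(c+d)] = (544/3428) / (459/953) = 0.15869/0.48164 = 0.32949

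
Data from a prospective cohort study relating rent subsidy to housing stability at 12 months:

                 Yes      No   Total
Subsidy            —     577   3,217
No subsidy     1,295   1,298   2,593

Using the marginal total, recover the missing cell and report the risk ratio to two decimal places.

1.64

The missing cell is in the exposed row: 3217 − 577 = 2640.
So a = 2640, b = 577, c = 1295, d = 1298.
RR = [a/(a+b)] / [c/(c+d)] = (2640/3217) / (1295/2593) = 0.82064/0.49942 = 1.64318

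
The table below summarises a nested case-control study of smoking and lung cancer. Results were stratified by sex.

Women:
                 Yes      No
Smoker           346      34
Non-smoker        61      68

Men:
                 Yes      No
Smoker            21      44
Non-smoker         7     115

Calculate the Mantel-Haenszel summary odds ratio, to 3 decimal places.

10.336

OR_MH = Σ(aᵢdᵢ/nᵢ) / Σ(bᵢcᵢ/nᵢ), where nᵢ is the stratum total.
Stratum 1 (Women): n = 509; a·d/n = 346·68/509 = 46.2240; b·c/n = 34·61/509 = 4.0747
Stratum 2 (Men): n = 187; a·d/n = 21·115/187 = 12.9144; b·c/n = 44·7/187 = 1.6471
OR_MH = (46.2240 + 12.9144) / (4.0747 + 1.6471) = 59.1384 / 5.7217 = 10.33578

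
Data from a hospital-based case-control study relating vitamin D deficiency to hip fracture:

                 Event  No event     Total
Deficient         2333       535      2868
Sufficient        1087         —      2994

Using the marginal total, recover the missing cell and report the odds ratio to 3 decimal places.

The missing cell is in the unexposed row: 2994 − 1087 = 1907.
So a = 2333, b = 535, c = 1087, d = 1907.
OR = (a·d)/(b·c) = (2333 × 1907) / (535 × 1087) = 4449031 / 581545 = 7.65036

7.650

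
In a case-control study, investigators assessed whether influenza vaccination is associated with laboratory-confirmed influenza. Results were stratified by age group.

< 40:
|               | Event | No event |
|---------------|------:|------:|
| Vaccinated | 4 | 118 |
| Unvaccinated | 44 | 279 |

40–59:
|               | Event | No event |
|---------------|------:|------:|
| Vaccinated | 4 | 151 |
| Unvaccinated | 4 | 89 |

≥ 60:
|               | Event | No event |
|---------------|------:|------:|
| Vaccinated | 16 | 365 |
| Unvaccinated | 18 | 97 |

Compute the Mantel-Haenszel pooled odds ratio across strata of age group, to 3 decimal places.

0.259

OR_MH = Σ(aᵢdᵢ/nᵢ) / Σ(bᵢcᵢ/nᵢ), where nᵢ is the stratum total.
Stratum 1 (< 40): n = 445; a·d/n = 4·279/445 = 2.5079; b·c/n = 118·44/445 = 11.6674
Stratum 2 (40–59): n = 248; a·d/n = 4·89/248 = 1.4355; b·c/n = 151·4/248 = 2.4355
Stratum 3 (≥ 60): n = 496; a·d/n = 16·97/496 = 3.1290; b·c/n = 365·18/496 = 13.2460
OR_MH = (2.5079 + 1.4355 + 3.1290) / (11.6674 + 2.4355 + 13.2460) = 7.0724 / 27.3489 = 0.25860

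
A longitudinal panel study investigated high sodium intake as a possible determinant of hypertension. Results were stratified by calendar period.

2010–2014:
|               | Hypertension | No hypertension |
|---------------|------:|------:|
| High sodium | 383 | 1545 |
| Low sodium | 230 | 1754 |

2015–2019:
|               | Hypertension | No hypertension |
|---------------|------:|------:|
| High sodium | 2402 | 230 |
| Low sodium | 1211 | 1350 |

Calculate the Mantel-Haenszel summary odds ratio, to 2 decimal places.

5.51

OR_MH = Σ(aᵢdᵢ/nᵢ) / Σ(bᵢcᵢ/nᵢ), where nᵢ is the stratum total.
Stratum 1 (2010–2014): n = 3912; a·d/n = 383·1754/3912 = 171.7234; b·c/n = 1545·230/3912 = 90.8359
Stratum 2 (2015–2019): n = 5193; a·d/n = 2402·1350/5193 = 624.4367; b·c/n = 230·1211/5193 = 53.6357
OR_MH = (171.7234 + 624.4367) / (90.8359 + 53.6357) = 796.1602 / 144.4716 = 5.51084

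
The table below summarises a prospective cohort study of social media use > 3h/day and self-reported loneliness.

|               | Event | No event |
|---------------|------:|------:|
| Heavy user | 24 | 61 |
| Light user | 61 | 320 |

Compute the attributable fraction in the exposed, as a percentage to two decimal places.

43.30

Cells: a = 24, b = 61, c = 61, d = 320.
Risk in exposed = 24/85 = 0.28235; risk in unexposed = 61/381 = 0.16010.
RR = 0.28235/0.16010 = 1.76355
AR% = (RR − 1)/RR × 100 = (1.76355 − 1)/1.76355 × 100 = 43.2962%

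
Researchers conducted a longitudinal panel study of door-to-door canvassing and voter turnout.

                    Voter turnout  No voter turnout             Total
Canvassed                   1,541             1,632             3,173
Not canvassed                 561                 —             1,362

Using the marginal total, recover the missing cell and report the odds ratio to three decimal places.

1.348

The missing cell is in the unexposed row: 1362 − 561 = 801.
So a = 1541, b = 1632, c = 561, d = 801.
OR = (a·d)/(b·c) = (1541 × 801) / (1632 × 561) = 1234341 / 915552 = 1.34819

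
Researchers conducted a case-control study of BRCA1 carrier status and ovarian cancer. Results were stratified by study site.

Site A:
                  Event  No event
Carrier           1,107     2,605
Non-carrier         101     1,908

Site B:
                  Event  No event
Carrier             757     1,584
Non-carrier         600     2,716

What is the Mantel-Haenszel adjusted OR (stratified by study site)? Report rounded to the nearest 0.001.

3.424

OR_MH = Σ(aᵢdᵢ/nᵢ) / Σ(bᵢcᵢ/nᵢ), where nᵢ is the stratum total.
Stratum 1 (Site A): n = 5721; a·d/n = 1107·1908/5721 = 369.1935; b·c/n = 2605·101/5721 = 45.9893
Stratum 2 (Site B): n = 5657; a·d/n = 757·2716/5657 = 363.4456; b·c/n = 1584·600/5657 = 168.0042
OR_MH = (369.1935 + 363.4456) / (45.9893 + 168.0042) = 732.6391 / 213.9936 = 3.42365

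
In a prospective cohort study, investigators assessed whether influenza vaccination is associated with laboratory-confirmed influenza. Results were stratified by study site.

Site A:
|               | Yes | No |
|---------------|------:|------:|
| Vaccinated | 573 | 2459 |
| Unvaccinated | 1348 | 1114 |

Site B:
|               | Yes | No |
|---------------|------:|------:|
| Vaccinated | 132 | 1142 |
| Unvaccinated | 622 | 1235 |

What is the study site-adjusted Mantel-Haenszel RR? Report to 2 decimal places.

0.34

RR_MH = Σ(aᵢ·n₀ᵢ/nᵢ) / Σ(cᵢ·n₁ᵢ/nᵢ), with n₁ᵢ = aᵢ+bᵢ (exposed), n₀ᵢ = cᵢ+dᵢ (unexposed), nᵢ = n₁ᵢ+n₀ᵢ.
Stratum 1 (Site A): n₁ = 3032, n₀ = 2462, n = 5494; a·n₀/n = 573·2462/5494 = 256.7758; c·n₁/n = 1348·3032/5494 = 743.9272
Stratum 2 (Site B): n₁ = 1274, n₀ = 1857, n = 3131; a·n₀/n = 132·1857/3131 = 78.2894; c·n₁/n = 622·1274/3131 = 253.0910
RR_MH = (256.7758 + 78.2894) / (743.9272 + 253.0910) = 335.0651 / 997.0182 = 0.33607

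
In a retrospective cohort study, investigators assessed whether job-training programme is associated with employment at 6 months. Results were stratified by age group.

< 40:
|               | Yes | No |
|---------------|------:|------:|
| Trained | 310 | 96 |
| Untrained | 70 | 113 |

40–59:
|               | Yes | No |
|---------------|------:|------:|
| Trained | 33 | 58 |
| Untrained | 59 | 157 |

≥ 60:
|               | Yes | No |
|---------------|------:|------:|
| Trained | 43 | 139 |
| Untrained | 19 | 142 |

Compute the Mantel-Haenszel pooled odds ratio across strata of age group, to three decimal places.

OR_MH = Σ(aᵢdᵢ/nᵢ) / Σ(bᵢcᵢ/nᵢ), where nᵢ is the stratum total.
Stratum 1 (< 40): n = 589; a·d/n = 310·113/589 = 59.4737; b·c/n = 96·70/589 = 11.4092
Stratum 2 (40–59): n = 307; a·d/n = 33·157/307 = 16.8762; b·c/n = 58·59/307 = 11.1466
Stratum 3 (≥ 60): n = 343; a·d/n = 43·142/343 = 17.8017; b·c/n = 139·19/343 = 7.6997
OR_MH = (59.4737 + 16.8762 + 17.8017) / (11.4092 + 11.1466 + 7.6997) = 94.1517 / 30.2555 = 3.11189

3.112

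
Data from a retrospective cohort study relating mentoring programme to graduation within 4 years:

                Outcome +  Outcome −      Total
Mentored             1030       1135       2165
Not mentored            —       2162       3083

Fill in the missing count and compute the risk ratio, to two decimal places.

1.59

The missing cell is in the unexposed row: 3083 − 2162 = 921.
So a = 1030, b = 1135, c = 921, d = 2162.
RR = [a/(a+b)] / [c/(c+d)] = (1030/2165) / (921/3083) = 0.47575/0.29873 = 1.59255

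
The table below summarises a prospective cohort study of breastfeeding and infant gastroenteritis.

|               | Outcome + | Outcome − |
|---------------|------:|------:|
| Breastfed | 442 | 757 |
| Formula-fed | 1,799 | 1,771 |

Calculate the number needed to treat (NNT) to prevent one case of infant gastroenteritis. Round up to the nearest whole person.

8

Risk in treated group = 442/1199 = 0.36864; risk in control = 1799/3570 = 0.50392.
Absolute risk reduction = 0.50392 − 0.36864 = 0.13528
NNT = 1 / ARR = 1 / 0.13528 = 7.392 → round up → 8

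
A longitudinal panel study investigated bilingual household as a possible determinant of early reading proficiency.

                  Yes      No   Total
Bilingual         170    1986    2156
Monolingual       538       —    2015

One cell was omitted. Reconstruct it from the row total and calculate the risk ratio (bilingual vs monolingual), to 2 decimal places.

The missing cell is in the unexposed row: 2015 − 538 = 1477.
So a = 170, b = 1986, c = 538, d = 1477.
RR = [a/(a+b)] / [c/(c+d)] = (170/2156) / (538/2015) = 0.07885/0.26700 = 0.29532

0.30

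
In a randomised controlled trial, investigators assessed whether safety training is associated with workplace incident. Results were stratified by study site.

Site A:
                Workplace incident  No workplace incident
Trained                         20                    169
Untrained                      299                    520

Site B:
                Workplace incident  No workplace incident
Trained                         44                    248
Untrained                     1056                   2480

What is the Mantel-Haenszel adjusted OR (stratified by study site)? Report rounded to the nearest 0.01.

OR_MH = Σ(aᵢdᵢ/nᵢ) / Σ(bᵢcᵢ/nᵢ), where nᵢ is the stratum total.
Stratum 1 (Site A): n = 1008; a·d/n = 20·520/1008 = 10.3175; b·c/n = 169·299/1008 = 50.1300
Stratum 2 (Site B): n = 3828; a·d/n = 44·2480/3828 = 28.5057; b·c/n = 248·1056/3828 = 68.4138
OR_MH = (10.3175 + 28.5057) / (50.1300 + 68.4138) = 38.8232 / 118.5438 = 0.32750

0.33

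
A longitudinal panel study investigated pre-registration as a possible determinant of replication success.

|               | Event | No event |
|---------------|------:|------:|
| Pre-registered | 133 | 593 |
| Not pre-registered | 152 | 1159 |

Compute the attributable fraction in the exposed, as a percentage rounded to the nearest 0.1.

Cells: a = 133, b = 593, c = 152, d = 1159.
Risk in exposed = 133/726 = 0.18320; risk in unexposed = 152/1311 = 0.11594.
RR = 0.18320/0.11594 = 1.58006
AR% = (RR − 1)/RR × 100 = (1.58006 − 1)/1.58006 × 100 = 36.7113%

36.7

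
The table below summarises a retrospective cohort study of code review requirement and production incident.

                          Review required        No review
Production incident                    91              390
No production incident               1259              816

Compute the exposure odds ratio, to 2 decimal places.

0.15

Reading the table with exposure as columns: a = 91 (Review required, case), b = 1259 (Review required, non-case), c = 390 (No review, case), d = 816.
OR = (a·d)/(b·c) = (91 × 816) / (1259 × 390) = 74256 / 491010 = 0.15123
Exposure is associated with lower odds of production incident (OR = 0.15 < 1).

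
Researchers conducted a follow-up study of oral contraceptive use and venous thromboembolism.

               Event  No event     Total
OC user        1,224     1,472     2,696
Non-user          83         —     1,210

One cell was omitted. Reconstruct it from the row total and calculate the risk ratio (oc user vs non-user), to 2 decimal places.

The missing cell is in the unexposed row: 1210 − 83 = 1127.
So a = 1224, b = 1472, c = 83, d = 1127.
RR = [a/(a+b)] / [c/(c+d)] = (1224/2696) / (83/1210) = 0.45401/0.06860 = 6.61864

6.62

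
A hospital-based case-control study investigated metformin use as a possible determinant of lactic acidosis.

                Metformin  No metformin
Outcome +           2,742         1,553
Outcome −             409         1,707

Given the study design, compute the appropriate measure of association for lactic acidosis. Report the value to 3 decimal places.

7.369

Reading the table with exposure as columns: a = 2742 (Metformin, case), b = 409 (Metformin, non-case), c = 1553 (No metformin, case), d = 1707.
This is a hospital-based case-control study: participants were sampled on outcome status, so risks in the source population cannot be estimated directly — relative risk is not valid here. The odds ratio is the appropriate measure.
OR = (a·d)/(b·c) = (2742 × 1707) / (409 × 1553) = 4680594 / 635177 = 7.36896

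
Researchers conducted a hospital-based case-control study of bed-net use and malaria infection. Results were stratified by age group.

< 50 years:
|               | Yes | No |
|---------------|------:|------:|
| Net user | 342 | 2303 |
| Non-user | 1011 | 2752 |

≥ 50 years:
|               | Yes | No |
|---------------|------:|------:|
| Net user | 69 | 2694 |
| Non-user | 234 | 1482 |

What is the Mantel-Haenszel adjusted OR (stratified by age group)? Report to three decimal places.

OR_MH = Σ(aᵢdᵢ/nᵢ) / Σ(bᵢcᵢ/nᵢ), where nᵢ is the stratum total.
Stratum 1 (< 50 years): n = 6408; a·d/n = 342·2752/6408 = 146.8764; b·c/n = 2303·1011/6408 = 363.3478
Stratum 2 (≥ 50 years): n = 4479; a·d/n = 69·1482/4479 = 22.8305; b·c/n = 2694·234/4479 = 140.7448
OR_MH = (146.8764 + 22.8305) / (363.3478 + 140.7448) = 169.7069 / 504.0927 = 0.33666

0.337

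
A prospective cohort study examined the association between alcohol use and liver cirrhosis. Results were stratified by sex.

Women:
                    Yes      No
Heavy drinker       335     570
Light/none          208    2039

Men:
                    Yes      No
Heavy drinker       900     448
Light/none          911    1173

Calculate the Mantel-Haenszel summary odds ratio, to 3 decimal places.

3.350

OR_MH = Σ(aᵢdᵢ/nᵢ) / Σ(bᵢcᵢ/nᵢ), where nᵢ is the stratum total.
Stratum 1 (Women): n = 3152; a·d/n = 335·2039/3152 = 216.7084; b·c/n = 570·208/3152 = 37.6142
Stratum 2 (Men): n = 3432; a·d/n = 900·1173/3432 = 307.6049; b·c/n = 448·911/3432 = 118.9184
OR_MH = (216.7084 + 307.6049) / (37.6142 + 118.9184) = 524.3133 / 156.5326 = 3.34955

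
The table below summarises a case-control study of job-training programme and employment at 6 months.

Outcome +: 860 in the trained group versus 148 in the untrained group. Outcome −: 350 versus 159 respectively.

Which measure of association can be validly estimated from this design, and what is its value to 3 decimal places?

From the description: a = 860, b = 350, c = 148, d = 159.
This is a case-control study: participants were sampled on outcome status, so risks in the source population cannot be estimated directly — relative risk is not valid here. The odds ratio is the appropriate measure.
OR = (a·d)/(b·c) = (860 × 159) / (350 × 148) = 136740 / 51800 = 2.63977

2.640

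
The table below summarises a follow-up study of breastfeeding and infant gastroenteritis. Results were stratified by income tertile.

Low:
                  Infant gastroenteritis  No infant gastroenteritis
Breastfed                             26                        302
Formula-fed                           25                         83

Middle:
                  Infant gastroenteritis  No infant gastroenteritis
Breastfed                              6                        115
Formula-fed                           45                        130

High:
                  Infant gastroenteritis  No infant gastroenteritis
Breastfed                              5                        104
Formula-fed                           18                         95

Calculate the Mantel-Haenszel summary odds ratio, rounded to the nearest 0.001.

OR_MH = Σ(aᵢdᵢ/nᵢ) / Σ(bᵢcᵢ/nᵢ), where nᵢ is the stratum total.
Stratum 1 (Low): n = 436; a·d/n = 26·83/436 = 4.9495; b·c/n = 302·25/436 = 17.3165
Stratum 2 (Middle): n = 296; a·d/n = 6·130/296 = 2.6351; b·c/n = 115·45/296 = 17.4831
Stratum 3 (High): n = 222; a·d/n = 5·95/222 = 2.1396; b·c/n = 104·18/222 = 8.4324
OR_MH = (4.9495 + 2.6351 + 2.1396) / (17.3165 + 17.4831 + 8.4324) = 9.7243 / 43.2321 = 0.22493

0.225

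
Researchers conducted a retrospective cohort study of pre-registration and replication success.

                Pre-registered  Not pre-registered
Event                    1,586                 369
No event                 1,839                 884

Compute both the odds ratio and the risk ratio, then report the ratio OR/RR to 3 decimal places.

1.314

Reading the table with exposure as columns: a = 1586 (Pre-registered, case), b = 1839 (Pre-registered, non-case), c = 369 (Not pre-registered, case), d = 884.
OR = (1586·884)/(1839·369) = 1402024/678591 = 2.06608
Risk in exposed = 1586/3425 = 0.46307; risk in unexposed = 369/1253 = 0.29449; RR = 1.57242
OR/RR = 2.06608 / 1.57242 = 1.31395
The outcome is not rare, so the OR lies further from 1 than the RR.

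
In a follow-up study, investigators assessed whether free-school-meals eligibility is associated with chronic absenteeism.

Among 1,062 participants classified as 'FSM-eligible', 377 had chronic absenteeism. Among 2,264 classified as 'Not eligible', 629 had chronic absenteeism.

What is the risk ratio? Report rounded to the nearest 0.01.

From the description: a = 377, b = 685, c = 629, d = 1635.
Risk in exposed = 377/1062 = 0.35499; risk in unexposed = 629/2264 = 0.27783.
RR = 0.35499 / 0.27783 = 1.27774
The risk among the exposed is 1.28 times that among the unexposed.

1.28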